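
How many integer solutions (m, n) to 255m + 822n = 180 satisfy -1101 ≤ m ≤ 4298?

20

gcd(822, 255) = 3  (822 = 3*255 + 57, 255 = 4*57 + 27, 57 = 2*27 + 3, 27 = 9*3).
Back-substituting, 255*(-29) + 822*(9) = 3.
Scale by 60: particular solution (-1740, 540); reduce m mod 274: (178, -55).
General solution: m = 178 + 274t, n = -55 - 85t for integer t.
-1101 ≤ 178 + 274t ≤ 4298 gives t ∈ [-4, 15], which is 20 values.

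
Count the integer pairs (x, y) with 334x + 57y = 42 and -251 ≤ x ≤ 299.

gcd(334, 57) = 1.
By Bézout, 334×(7) + 57×(-41) = 1.
Particular solution: (9, -52).
General solution: x = 9 + 57t, y = -52 - 334t for integer t.
-251 ≤ 9 + 57t ≤ 299 gives t ∈ [-4, 5], which is 10 values.

10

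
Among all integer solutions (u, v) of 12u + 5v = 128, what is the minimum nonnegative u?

gcd(12, 5):
  12 = 2*5 + 2
  5 = 2*2 + 1
  2 = 2*1
so gcd(12, 5) = 1.
1 divides 128, so solutions exist.
Back-substitute for Bézout coefficients:
  1 = 5 - 2*2
  ... = 12*(-2) + 5*(5)
Scale by 128/1 = 128: (u₀, v₀) = (-256, 640).
General solution: u = -256 + 5t, v = 640 - 12t for integer t.
u ≥ 0: smallest is -256 mod 5 = 4 (at t = 52), with v = 16.

4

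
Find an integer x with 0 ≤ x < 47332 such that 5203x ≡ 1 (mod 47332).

gcd(47332, 5203) = 1.
By Bézout, 5203·(-3093) + 47332·(340) = 1.
So 5203·-3093 ≡ 1 (mod 47332), and -3093 mod 47332 = 44239.

44239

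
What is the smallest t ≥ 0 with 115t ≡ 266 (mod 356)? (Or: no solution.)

gcd(356, 115) = 1  (356 = 3×115 + 11, 115 = 10×11 + 5, 11 = 2×5 + 1, 5 = 5×1).
1 divides 266, so solutions exist.
Back-substituting, 115×(-65) + 356×(21) = 1.
So 115×(-65) ≡ 1 (mod 356); multiply by 266: t ≡ -17290 (mod 356).
Smallest nonnegative: t = -17290 mod 356 = 154.

154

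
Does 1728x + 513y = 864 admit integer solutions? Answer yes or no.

yes

gcd(1728, 513) = 27  (1728 = 3*513 + 189, 513 = 2*189 + 135, 189 = 1*135 + 54, 135 = 2*54 + 27, 54 = 2*27).
27 divides 864, so integer solutions exist.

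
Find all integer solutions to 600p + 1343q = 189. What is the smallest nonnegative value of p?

1068

gcd(1343, 600) = 1.
1 divides 189, so solutions exist.
By Bézout, 600·(432) + 1343·(-193) = 1.
Scale by 189/1 = 189: (p₀, q₀) = (81648, -36477).
General solution: p = 81648 + 1343t, q = -36477 - 600t for integer t.
p ≥ 0: smallest is 81648 mod 1343 = 1068 (at t = -60), with q = -477.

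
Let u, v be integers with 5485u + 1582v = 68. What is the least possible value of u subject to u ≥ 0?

gcd(5485, 1582) = 1.
1 divides 68, so solutions exist.
By Bézout, 5485×(289) + 1582×(-1002) = 1.
Scale by 68/1 = 68: (u₀, v₀) = (19652, -68136).
General solution: u = 19652 + 1582t, v = -68136 - 5485t for integer t.
u ≥ 0: smallest is 19652 mod 1582 = 668 (at t = -12), with v = -2316.

668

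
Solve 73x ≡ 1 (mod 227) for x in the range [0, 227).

gcd(227, 73) = 1.
By Bézout, 73·(28) + 227·(-9) = 1.
So 73·28 ≡ 1 (mod 227), and 28 mod 227 = 28.

28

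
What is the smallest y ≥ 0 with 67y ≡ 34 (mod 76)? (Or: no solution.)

30

gcd(76, 67) = 1  (76 = 1*67 + 9, 67 = 7*9 + 4, 9 = 2*4 + 1, 4 = 4*1).
1 divides 34, so solutions exist.
Back-substituting, 67*(-17) + 76*(15) = 1.
So 67*(-17) ≡ 1 (mod 76); multiply by 34: y ≡ -578 (mod 76).
Smallest nonnegative: y = -578 mod 76 = 30.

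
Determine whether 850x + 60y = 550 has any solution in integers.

gcd(850, 60) = 10  (850 = 14*60 + 10, 60 = 6*10).
10 divides 550, so integer solutions exist.

yes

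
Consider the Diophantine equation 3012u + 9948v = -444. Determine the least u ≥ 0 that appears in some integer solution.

56

gcd(9948, 3012):
  9948 = 3*3012 + 912
  3012 = 3*912 + 276
  912 = 3*276 + 84
  276 = 3*84 + 24
  84 = 3*24 + 12
  24 = 2*12
so gcd(9948, 3012) = 12.
12 divides -444, so solutions exist.
Back-substitute for Bézout coefficients:
  12 = 84 - 3*24
  ... = 3012*(-360) + 9948*(109)
Scale by -444/12 = -37: (u₀, v₀) = (13320, -4033).
General solution: u = 13320 + 829t, v = -4033 - 251t for integer t.
u ≥ 0: smallest is 13320 mod 829 = 56 (at t = -16), with v = -17.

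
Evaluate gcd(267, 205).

gcd(267, 205):
  267 = 1·205 + 62
  205 = 3·62 + 19
  62 = 3·19 + 5
  19 = 3·5 + 4
  5 = 1·4 + 1
  4 = 4·1
so gcd(267, 205) = 1.

1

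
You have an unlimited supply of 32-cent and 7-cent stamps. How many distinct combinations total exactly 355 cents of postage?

Need nonnegative integers with 32j + 7k = 355.
gcd(32, 7) = 1, and 32·(2) + 7·(-9) = 1.
So (j₀, k₀) = (710, -3195); general j = 710 + 7t, k = -3195 - 32t.
j ≥ 0 ⇒ t ≥ -101; k ≥ 0 ⇒ t ≤ -100. That's 2 values of t.

2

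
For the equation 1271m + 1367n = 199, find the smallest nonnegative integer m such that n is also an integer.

gcd(1367, 1271):
  1367 = 1×1271 + 96
  1271 = 13×96 + 23
  96 = 4×23 + 4
  23 = 5×4 + 3
  4 = 1×3 + 1
  3 = 3×1
so gcd(1367, 1271) = 1.
1 divides 199, so solutions exist.
Back-substitute for Bézout coefficients:
  1 = 4 - 1×3
  ... = 1271×(-356) + 1367×(331)
Scale by 199/1 = 199: (m₀, n₀) = (-70844, 65869).
General solution: m = -70844 + 1367t, n = 65869 - 1271t for integer t.
m ≥ 0: smallest is -70844 mod 1367 = 240 (at t = 52), with n = -223.

240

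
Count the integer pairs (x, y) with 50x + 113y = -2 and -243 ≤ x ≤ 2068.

21

gcd(113, 50) = 1.
By Bézout, 50×(52) + 113×(-23) = 1.
Particular solution: (9, -4).
General solution: x = 9 + 113t, y = -4 - 50t for integer t.
-243 ≤ 9 + 113t ≤ 2068 gives t ∈ [-2, 18], which is 21 values.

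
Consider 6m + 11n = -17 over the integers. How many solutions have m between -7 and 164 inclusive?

16

gcd(11, 6):
  11 = 1·6 + 5
  6 = 1·5 + 1
  5 = 5·1
so gcd(11, 6) = 1.
Back-substitute for Bézout coefficients:
  1 = 6 - 1·5
  ... = 6·(2) + 11·(-1)
Scale by -17: particular solution (-34, 17); reduce m mod 11: (10, -7).
General solution: m = 10 + 11t, n = -7 - 6t for integer t.
-7 ≤ 10 + 11t ≤ 164 gives t ∈ [-1, 14], which is 16 values.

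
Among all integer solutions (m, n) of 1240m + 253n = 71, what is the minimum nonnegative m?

68

gcd(1240, 253) = 1.
1 divides 71, so solutions exist.
By Bézout, 1240·(-81) + 253·(397) = 1.
Scale by 71/1 = 71: (m₀, n₀) = (-5751, 28187).
General solution: m = -5751 + 253t, n = 28187 - 1240t for integer t.
m ≥ 0: smallest is -5751 mod 253 = 68 (at t = 23), with n = -333.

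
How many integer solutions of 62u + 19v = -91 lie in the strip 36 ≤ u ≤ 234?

10

gcd(62, 19) = 1.
By Bézout, 62·(4) + 19·(-13) = 1.
Particular solution: (16, -57).
General solution: u = 16 + 19t, v = -57 - 62t for integer t.
36 ≤ 16 + 19t ≤ 234 gives t ∈ [2, 11], which is 10 values.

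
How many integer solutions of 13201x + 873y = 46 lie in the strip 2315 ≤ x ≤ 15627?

15

gcd(13201, 873):
  13201 = 15×873 + 106
  873 = 8×106 + 25
  106 = 4×25 + 6
  25 = 4×6 + 1
  6 = 6×1
so gcd(13201, 873) = 1.
Back-substitute for Bézout coefficients:
  1 = 25 - 4×6
  ... = 13201×(-140) + 873×(2117)
Scale by 46: particular solution (-6440, 97382); reduce x mod 873: (544, -8226).
General solution: x = 544 + 873t, y = -8226 - 13201t for integer t.
2315 ≤ 544 + 873t ≤ 15627 gives t ∈ [3, 17], which is 15 values.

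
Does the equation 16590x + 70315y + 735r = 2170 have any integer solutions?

yes

gcd(70315, 16590) = 35  (70315 = 4×16590 + 3955, 16590 = 4×3955 + 770, 3955 = 5×770 + 105, 770 = 7×105 + 35, 105 = 3×35).
gcd(35, 735) = 35.
35 divides 2170, so integer solutions exist.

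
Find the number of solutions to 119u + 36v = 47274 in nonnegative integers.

gcd(119, 36) = 1  (119 = 3·36 + 11, 36 = 3·11 + 3, 11 = 3·3 + 2, 3 = 1·2 + 1, 2 = 2·1).
Back-substituting, 119·(-13) + 36·(43) = 1.
Scale by 47274: one solution is (-614562, 2032782). Reduce u mod 36: (30, 1214).
General: u = 30 + 36t, v = 1214 - 119t.
u ≥ 0 ⇒ t ≥ 0; v ≥ 0 ⇒ t ≤ 10. So t ∈ [0, 10]: 11 solutions.

11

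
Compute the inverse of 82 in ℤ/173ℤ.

gcd(173, 82) = 1.
By Bézout, 82×(19) + 173×(-9) = 1.
So 82×19 ≡ 1 (mod 173), and 19 mod 173 = 19.

19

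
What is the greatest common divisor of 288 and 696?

24

gcd(696, 288):
  696 = 2×288 + 120
  288 = 2×120 + 48
  120 = 2×48 + 24
  48 = 2×24
so gcd(696, 288) = 24.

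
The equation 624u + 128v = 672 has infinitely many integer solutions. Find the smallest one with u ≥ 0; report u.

gcd(624, 128) = 16  (624 = 4*128 + 112, 128 = 1*112 + 16, 112 = 7*16).
16 divides 672, so solutions exist.
Back-substituting, 624*(-1) + 128*(5) = 16.
Scale by 672/16 = 42: (u₀, v₀) = (-42, 210).
General solution: u = -42 + 8t, v = 210 - 39t for integer t.
u ≥ 0: smallest is -42 mod 8 = 6 (at t = 6), with v = -24.

6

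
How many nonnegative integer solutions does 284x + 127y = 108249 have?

3

gcd(284, 127) = 1  (284 = 2*127 + 30, 127 = 4*30 + 7, 30 = 4*7 + 2, 7 = 3*2 + 1, 2 = 2*1).
Back-substituting, 284*(-55) + 127*(123) = 1.
Scale by 108249: one solution is (-5953695, 13314627). Reduce x mod 127: (65, 707).
General: x = 65 + 127t, y = 707 - 284t.
x ≥ 0 ⇒ t ≥ 0; y ≥ 0 ⇒ t ≤ 2. So t ∈ [0, 2]: 3 solutions.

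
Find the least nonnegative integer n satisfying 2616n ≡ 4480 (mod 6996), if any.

gcd(6996, 2616):
  6996 = 2·2616 + 1764
  2616 = 1·1764 + 852
  1764 = 2·852 + 60
  852 = 14·60 + 12
  60 = 5·12
so gcd(6996, 2616) = 12.
12 does not divide 4480, so the congruence has no solution.

no solution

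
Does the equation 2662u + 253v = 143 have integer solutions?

yes

gcd(2662, 253) = 11  (2662 = 10·253 + 132, 253 = 1·132 + 121, 132 = 1·121 + 11, 121 = 11·11).
11 divides 143, so integer solutions exist.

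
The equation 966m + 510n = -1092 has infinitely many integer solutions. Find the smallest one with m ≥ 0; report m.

gcd(966, 510):
  966 = 1·510 + 456
  510 = 1·456 + 54
  456 = 8·54 + 24
  54 = 2·24 + 6
  24 = 4·6
so gcd(966, 510) = 6.
6 divides -1092, so solutions exist.
Back-substitute for Bézout coefficients:
  6 = 54 - 2·24
  ... = 966·(-19) + 510·(36)
Scale by -1092/6 = -182: (m₀, n₀) = (3458, -6552).
General solution: m = 3458 + 85t, n = -6552 - 161t for integer t.
m ≥ 0: smallest is 3458 mod 85 = 58 (at t = -40), with n = -112.

58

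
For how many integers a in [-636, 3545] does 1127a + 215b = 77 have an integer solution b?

gcd(1127, 215) = 1.
By Bézout, 1127*(-62) + 215*(325) = 1.
Particular solution: (171, -896).
General solution: a = 171 + 215t, b = -896 - 1127t for integer t.
-636 ≤ 171 + 215t ≤ 3545 gives t ∈ [-3, 15], which is 19 values.

19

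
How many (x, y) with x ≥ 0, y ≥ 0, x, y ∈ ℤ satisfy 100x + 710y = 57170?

8

gcd(710, 100) = 10  (710 = 7×100 + 10, 100 = 10×10).
Back-substituting, 100×(-7) + 710×(1) = 10.
Scale by 5717: one solution is (-40019, 5717). Reduce x mod 71: (25, 77).
General: x = 25 + 71t, y = 77 - 10t.
x ≥ 0 ⇒ t ≥ 0; y ≥ 0 ⇒ t ≤ 7. So t ∈ [0, 7]: 8 solutions.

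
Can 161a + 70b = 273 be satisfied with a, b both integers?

yes

gcd(161, 70) = 7  (161 = 2×70 + 21, 70 = 3×21 + 7, 21 = 3×7).
7 divides 273, so integer solutions exist.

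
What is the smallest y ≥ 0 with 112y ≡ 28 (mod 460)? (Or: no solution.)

29

gcd(460, 112):
  460 = 4·112 + 12
  112 = 9·12 + 4
  12 = 3·4
so gcd(460, 112) = 4.
4 divides 28, so solutions exist.
Back-substitute for Bézout coefficients:
  4 = 112 - 9·12
  ... = 112·(37) + 460·(-9)
So 112·(37) ≡ 4 (mod 460); multiply by 7: y ≡ 259 (mod 115).
Smallest nonnegative: y = 259 mod 115 = 29.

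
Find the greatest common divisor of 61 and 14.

gcd(61, 14) = 1  (61 = 4×14 + 5, 14 = 2×5 + 4, 5 = 1×4 + 1, 4 = 4×1).

1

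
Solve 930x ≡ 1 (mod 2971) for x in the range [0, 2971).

476

gcd(2971, 930):
  2971 = 3×930 + 181
  930 = 5×181 + 25
  181 = 7×25 + 6
  25 = 4×6 + 1
  6 = 6×1
so gcd(2971, 930) = 1.
Back-substitute for Bézout coefficients:
  1 = 25 - 4×6
  ... = 930×(476) + 2971×(-149)
So 930×476 ≡ 1 (mod 2971), and 476 mod 2971 = 476.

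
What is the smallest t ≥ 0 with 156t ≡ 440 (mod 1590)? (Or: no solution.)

gcd(1590, 156):
  1590 = 10*156 + 30
  156 = 5*30 + 6
  30 = 5*6
so gcd(1590, 156) = 6.
6 does not divide 440, so the congruence has no solution.

no solution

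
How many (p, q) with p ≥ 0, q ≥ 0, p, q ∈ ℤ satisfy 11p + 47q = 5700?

11

gcd(47, 11) = 1.
By Bézout, 11·(-17) + 47·(4) = 1.
One solution: (14, 118).
General: p = 14 + 47t, q = 118 - 11t.
p ≥ 0 ⇒ t ≥ 0; q ≥ 0 ⇒ t ≤ 10. So t ∈ [0, 10]: 11 solutions.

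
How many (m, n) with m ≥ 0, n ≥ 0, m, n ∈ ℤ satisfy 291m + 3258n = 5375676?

17

gcd(3258, 291) = 3.
By Bézout, 291×(-515) + 3258×(46) = 3.
One solution: (862, 1573).
General: m = 862 + 1086t, n = 1573 - 97t.
m ≥ 0 ⇒ t ≥ 0; n ≥ 0 ⇒ t ≤ 16. So t ∈ [0, 16]: 17 solutions.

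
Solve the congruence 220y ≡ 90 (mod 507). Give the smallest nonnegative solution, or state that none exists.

gcd(507, 220) = 1  (507 = 2*220 + 67, 220 = 3*67 + 19, 67 = 3*19 + 10, 19 = 1*10 + 9, 10 = 1*9 + 1, 9 = 9*1).
1 divides 90, so solutions exist.
Back-substituting, 220*(-53) + 507*(23) = 1.
So 220*(-53) ≡ 1 (mod 507); multiply by 90: y ≡ -4770 (mod 507).
Smallest nonnegative: y = -4770 mod 507 = 300.

300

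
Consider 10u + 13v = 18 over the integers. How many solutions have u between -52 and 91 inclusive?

gcd(13, 10) = 1  (13 = 1·10 + 3, 10 = 3·3 + 1, 3 = 3·1).
Back-substituting, 10·(4) + 13·(-3) = 1.
Scale by 18: particular solution (72, -54); reduce u mod 13: (7, -4).
General solution: u = 7 + 13t, v = -4 - 10t for integer t.
-52 ≤ 7 + 13t ≤ 91 gives t ∈ [-4, 6], which is 11 values.

11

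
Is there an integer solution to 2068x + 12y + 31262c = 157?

gcd(2068, 12) = 4  (2068 = 172*12 + 4, 12 = 3*4).
gcd(4, 31262) = 2.
2 does not divide 157 (remainder 1), so no integer solutions.

no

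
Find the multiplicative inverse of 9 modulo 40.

gcd(40, 9) = 1  (40 = 4×9 + 4, 9 = 2×4 + 1, 4 = 4×1).
Back-substituting, 9×(9) + 40×(-2) = 1.
So 9×9 ≡ 1 (mod 40), and 9 mod 40 = 9.

9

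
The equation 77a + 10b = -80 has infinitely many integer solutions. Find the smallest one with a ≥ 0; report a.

gcd(77, 10):
  77 = 7*10 + 7
  10 = 1*7 + 3
  7 = 2*3 + 1
  3 = 3*1
so gcd(77, 10) = 1.
1 divides -80, so solutions exist.
Back-substitute for Bézout coefficients:
  1 = 7 - 2*3
  ... = 77*(3) + 10*(-23)
Scale by -80/1 = -80: (a₀, b₀) = (-240, 1840).
General solution: a = -240 + 10t, b = 1840 - 77t for integer t.
a ≥ 0: smallest is -240 mod 10 = 0 (at t = 24), with b = -8.

0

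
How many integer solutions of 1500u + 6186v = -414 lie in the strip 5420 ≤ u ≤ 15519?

10

gcd(6186, 1500) = 6  (6186 = 4×1500 + 186, 1500 = 8×186 + 12, 186 = 15×12 + 6, 12 = 2×6).
Back-substituting, 1500×(-499) + 6186×(121) = 6.
Scale by -69: particular solution (34431, -8349); reduce u mod 1031: (408, -99).
General solution: u = 408 + 1031t, v = -99 - 250t for integer t.
5420 ≤ 408 + 1031t ≤ 15519 gives t ∈ [5, 14], which is 10 values.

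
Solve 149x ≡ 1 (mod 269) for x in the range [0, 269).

gcd(269, 149):
  269 = 1·149 + 120
  149 = 1·120 + 29
  120 = 4·29 + 4
  29 = 7·4 + 1
  4 = 4·1
so gcd(269, 149) = 1.
Back-substitute for Bézout coefficients:
  1 = 29 - 7·4
  ... = 149·(65) + 269·(-36)
So 149·65 ≡ 1 (mod 269), and 65 mod 269 = 65.

65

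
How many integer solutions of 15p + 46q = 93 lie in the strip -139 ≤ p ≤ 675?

gcd(46, 15) = 1  (46 = 3·15 + 1, 15 = 15·1).
Back-substituting, 15·(-3) + 46·(1) = 1.
Scale by 93: particular solution (-279, 93); reduce p mod 46: (43, -12).
General solution: p = 43 + 46t, q = -12 - 15t for integer t.
-139 ≤ 43 + 46t ≤ 675 gives t ∈ [-3, 13], which is 17 values.

17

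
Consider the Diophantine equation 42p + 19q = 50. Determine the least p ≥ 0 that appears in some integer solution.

3

gcd(42, 19) = 1.
1 divides 50, so solutions exist.
By Bézout, 42*(5) + 19*(-11) = 1.
Scale by 50/1 = 50: (p₀, q₀) = (250, -550).
General solution: p = 250 + 19t, q = -550 - 42t for integer t.
p ≥ 0: smallest is 250 mod 19 = 3 (at t = -13), with q = -4.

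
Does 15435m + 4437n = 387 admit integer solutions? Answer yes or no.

yes

gcd(15435, 4437) = 9  (15435 = 3×4437 + 2124, 4437 = 2×2124 + 189, 2124 = 11×189 + 45, 189 = 4×45 + 9, 45 = 5×9).
9 divides 387, so integer solutions exist.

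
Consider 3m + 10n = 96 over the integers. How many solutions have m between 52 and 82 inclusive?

gcd(10, 3) = 1  (10 = 3*3 + 1, 3 = 3*1).
Back-substituting, 3*(-3) + 10*(1) = 1.
Scale by 96: particular solution (-288, 96); reduce m mod 10: (2, 9).
General solution: m = 2 + 10t, n = 9 - 3t for integer t.
52 ≤ 2 + 10t ≤ 82 gives t ∈ [5, 8], which is 4 values.

4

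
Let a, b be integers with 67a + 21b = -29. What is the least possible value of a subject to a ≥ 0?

gcd(67, 21) = 1  (67 = 3*21 + 4, 21 = 5*4 + 1, 4 = 4*1).
1 divides -29, so solutions exist.
Back-substituting, 67*(-5) + 21*(16) = 1.
Scale by -29/1 = -29: (a₀, b₀) = (145, -464).
General solution: a = 145 + 21t, b = -464 - 67t for integer t.
a ≥ 0: smallest is 145 mod 21 = 19 (at t = -6), with b = -62.

19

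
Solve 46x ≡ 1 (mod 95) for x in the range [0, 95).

31

gcd(95, 46) = 1.
By Bézout, 46*(31) + 95*(-15) = 1.
So 46*31 ≡ 1 (mod 95), and 31 mod 95 = 31.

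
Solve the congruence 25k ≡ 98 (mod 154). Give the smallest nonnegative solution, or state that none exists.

84

gcd(154, 25) = 1.
1 divides 98, so solutions exist.
By Bézout, 25×(37) + 154×(-6) = 1.
So 25×(37) ≡ 1 (mod 154); multiply by 98: k ≡ 3626 (mod 154).
Smallest nonnegative: k = 3626 mod 154 = 84.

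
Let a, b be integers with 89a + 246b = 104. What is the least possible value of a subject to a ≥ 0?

214

gcd(246, 89) = 1  (246 = 2×89 + 68, 89 = 1×68 + 21, 68 = 3×21 + 5, 21 = 4×5 + 1, 5 = 5×1).
1 divides 104, so solutions exist.
Back-substituting, 89×(47) + 246×(-17) = 1.
Scale by 104/1 = 104: (a₀, b₀) = (4888, -1768).
General solution: a = 4888 + 246t, b = -1768 - 89t for integer t.
a ≥ 0: smallest is 4888 mod 246 = 214 (at t = -19), with b = -77.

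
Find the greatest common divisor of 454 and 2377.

1

gcd(2377, 454):
  2377 = 5*454 + 107
  454 = 4*107 + 26
  107 = 4*26 + 3
  26 = 8*3 + 2
  3 = 1*2 + 1
  2 = 2*1
so gcd(2377, 454) = 1.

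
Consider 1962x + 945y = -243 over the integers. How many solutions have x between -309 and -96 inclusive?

gcd(1962, 945) = 9.
By Bézout, 1962·(-13) + 945·(27) = 9.
Particular solution: (36, -75).
General solution: x = 36 + 105t, y = -75 - 218t for integer t.
-309 ≤ 36 + 105t ≤ -96 gives t ∈ [-3, -2], which is 2 values.

2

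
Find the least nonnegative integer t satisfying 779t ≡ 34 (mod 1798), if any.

gcd(1798, 779) = 1  (1798 = 2*779 + 240, 779 = 3*240 + 59, 240 = 4*59 + 4, 59 = 14*4 + 3, 4 = 1*3 + 1, 3 = 3*1).
1 divides 34, so solutions exist.
Back-substituting, 779*(-457) + 1798*(198) = 1.
So 779*(-457) ≡ 1 (mod 1798); multiply by 34: t ≡ -15538 (mod 1798).
Smallest nonnegative: t = -15538 mod 1798 = 644.

644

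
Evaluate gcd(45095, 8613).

29

gcd(45095, 8613):
  45095 = 5·8613 + 2030
  8613 = 4·2030 + 493
  2030 = 4·493 + 58
  493 = 8·58 + 29
  58 = 2·29
so gcd(45095, 8613) = 29.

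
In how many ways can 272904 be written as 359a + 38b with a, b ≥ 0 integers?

20

gcd(359, 38) = 1.
By Bézout, 359×(9) + 38×(-85) = 1.
One solution: (6, 7125).
General: a = 6 + 38t, b = 7125 - 359t.
a ≥ 0 ⇒ t ≥ 0; b ≥ 0 ⇒ t ≤ 19. So t ∈ [0, 19]: 20 solutions.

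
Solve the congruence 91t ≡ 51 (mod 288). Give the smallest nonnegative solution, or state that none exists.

gcd(288, 91) = 1  (288 = 3×91 + 15, 91 = 6×15 + 1, 15 = 15×1).
1 divides 51, so solutions exist.
Back-substituting, 91×(19) + 288×(-6) = 1.
So 91×(19) ≡ 1 (mod 288); multiply by 51: t ≡ 969 (mod 288).
Smallest nonnegative: t = 969 mod 288 = 105.

105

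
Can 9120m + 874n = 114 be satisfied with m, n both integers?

gcd(9120, 874):
  9120 = 10*874 + 380
  874 = 2*380 + 114
  380 = 3*114 + 38
  114 = 3*38
so gcd(9120, 874) = 38.
38 divides 114, so integer solutions exist.

yes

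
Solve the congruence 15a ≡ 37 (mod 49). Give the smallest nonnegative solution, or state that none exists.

gcd(49, 15):
  49 = 3×15 + 4
  15 = 3×4 + 3
  4 = 1×3 + 1
  3 = 3×1
so gcd(49, 15) = 1.
1 divides 37, so solutions exist.
Back-substitute for Bézout coefficients:
  1 = 4 - 1×3
  ... = 15×(-13) + 49×(4)
So 15×(-13) ≡ 1 (mod 49); multiply by 37: a ≡ -481 (mod 49).
Smallest nonnegative: a = -481 mod 49 = 9.

9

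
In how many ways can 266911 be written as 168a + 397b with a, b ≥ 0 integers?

4

gcd(397, 168):
  397 = 2×168 + 61
  168 = 2×61 + 46
  61 = 1×46 + 15
  46 = 3×15 + 1
  15 = 15×1
so gcd(397, 168) = 1.
Back-substitute for Bézout coefficients:
  1 = 46 - 3×15
  ... = 168×(26) + 397×(-11)
Scale by 266911: one solution is (6939686, -2936021). Reduce a mod 397: (126, 619).
General: a = 126 + 397t, b = 619 - 168t.
a ≥ 0 ⇒ t ≥ 0; b ≥ 0 ⇒ t ≤ 3. So t ∈ [0, 3]: 4 solutions.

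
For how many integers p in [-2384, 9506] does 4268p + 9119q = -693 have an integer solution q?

15

gcd(9119, 4268) = 11.
By Bézout, 4268*(391) + 9119*(-183) = 11.
Particular solution: (237, -111).
General solution: p = 237 + 829t, q = -111 - 388t for integer t.
-2384 ≤ 237 + 829t ≤ 9506 gives t ∈ [-3, 11], which is 15 values.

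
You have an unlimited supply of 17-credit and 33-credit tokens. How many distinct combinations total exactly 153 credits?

Need nonnegative integers with 17j + 33k = 153.
gcd(17, 33) = 1, and 17·(2) + 33·(-1) = 1.
So (j₀, k₀) = (306, -153); general j = 306 + 33t, k = -153 - 17t.
j ≥ 0 ⇒ t ≥ -9; k ≥ 0 ⇒ t ≤ -9. That's 1 value of t.

1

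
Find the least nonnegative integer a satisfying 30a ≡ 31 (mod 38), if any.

gcd(38, 30):
  38 = 1*30 + 8
  30 = 3*8 + 6
  8 = 1*6 + 2
  6 = 3*2
so gcd(38, 30) = 2.
2 does not divide 31, so the congruence has no solution.

no solution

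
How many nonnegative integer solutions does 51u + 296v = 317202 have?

21

gcd(296, 51) = 1.
By Bézout, 51×(-29) + 296×(5) = 1.
One solution: (230, 1032).
General: u = 230 + 296t, v = 1032 - 51t.
u ≥ 0 ⇒ t ≥ 0; v ≥ 0 ⇒ t ≤ 20. So t ∈ [0, 20]: 21 solutions.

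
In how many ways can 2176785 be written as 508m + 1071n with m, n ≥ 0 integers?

gcd(1071, 508) = 1  (1071 = 2×508 + 55, 508 = 9×55 + 13, 55 = 4×13 + 3, 13 = 4×3 + 1, 3 = 3×1).
Back-substituting, 508×(331) + 1071×(-157) = 1.
Scale by 2176785: one solution is (720515835, -341755245). Reduce m mod 1071: (585, 1755).
General: m = 585 + 1071t, n = 1755 - 508t.
m ≥ 0 ⇒ t ≥ 0; n ≥ 0 ⇒ t ≤ 3. So t ∈ [0, 3]: 4 solutions.

4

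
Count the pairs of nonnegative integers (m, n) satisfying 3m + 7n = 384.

19

gcd(7, 3) = 1.
By Bézout, 3·(-2) + 7·(1) = 1.
One solution: (2, 54).
General: m = 2 + 7t, n = 54 - 3t.
m ≥ 0 ⇒ t ≥ 0; n ≥ 0 ⇒ t ≤ 18. So t ∈ [0, 18]: 19 solutions.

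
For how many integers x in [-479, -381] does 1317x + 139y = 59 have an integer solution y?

1

gcd(1317, 139) = 1  (1317 = 9·139 + 66, 139 = 2·66 + 7, 66 = 9·7 + 3, 7 = 2·3 + 1, 3 = 3·1).
Back-substituting, 1317·(-40) + 139·(379) = 1.
Scale by 59: particular solution (-2360, 22361); reduce x mod 139: (3, -28).
General solution: x = 3 + 139t, y = -28 - 1317t for integer t.
-479 ≤ 3 + 139t ≤ -381 gives t ∈ [-3, -3], which is 1 value.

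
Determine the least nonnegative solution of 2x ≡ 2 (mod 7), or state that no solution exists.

1

gcd(7, 2) = 1  (7 = 3*2 + 1, 2 = 2*1).
1 divides 2, so solutions exist.
Back-substituting, 2*(-3) + 7*(1) = 1.
So 2*(-3) ≡ 1 (mod 7); multiply by 2: x ≡ -6 (mod 7).
Smallest nonnegative: x = -6 mod 7 = 1.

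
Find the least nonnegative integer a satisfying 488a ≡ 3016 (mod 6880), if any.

697

gcd(6880, 488) = 8  (6880 = 14·488 + 48, 488 = 10·48 + 8, 48 = 6·8).
8 divides 3016, so solutions exist.
Back-substituting, 488·(141) + 6880·(-10) = 8.
So 488·(141) ≡ 8 (mod 6880); multiply by 377: a ≡ 53157 (mod 860).
Smallest nonnegative: a = 53157 mod 860 = 697.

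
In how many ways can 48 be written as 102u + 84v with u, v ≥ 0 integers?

gcd(102, 84) = 6.
By Bézout, 102·(5) + 84·(-6) = 6.
One solution: (12, -14).
General: u = 12 + 14t, v = -14 - 17t.
u ≥ 0 ⇒ t ≥ 0; v ≥ 0 ⇒ t ≤ -1. So t ∈ [0, -1]: 0 solutions.

0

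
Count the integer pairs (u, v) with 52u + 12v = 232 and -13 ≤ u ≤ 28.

gcd(52, 12):
  52 = 4×12 + 4
  12 = 3×4
so gcd(52, 12) = 4.
Back-substitute for Bézout coefficients:
  4 = 52 - 4×12
  ... = 52×(1) + 12×(-4)
Scale by 58: particular solution (58, -232); reduce u mod 3: (1, 15).
General solution: u = 1 + 3t, v = 15 - 13t for integer t.
-13 ≤ 1 + 3t ≤ 28 gives t ∈ [-4, 9], which is 14 values.

14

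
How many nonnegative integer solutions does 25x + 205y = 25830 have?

gcd(205, 25):
  205 = 8×25 + 5
  25 = 5×5
so gcd(205, 25) = 5.
Back-substitute for Bézout coefficients:
  5 = 205 - 8×25
  ... = 25×(-8) + 205×(1)
Scale by 5166: one solution is (-41328, 5166). Reduce x mod 41: (0, 126).
General: x = 0 + 41t, y = 126 - 5t.
x ≥ 0 ⇒ t ≥ 0; y ≥ 0 ⇒ t ≤ 25. So t ∈ [0, 25]: 26 solutions.

26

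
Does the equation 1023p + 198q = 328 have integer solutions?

gcd(1023, 198) = 33  (1023 = 5*198 + 33, 198 = 6*33).
33 does not divide 328 (remainder 31), so no integer solutions.

no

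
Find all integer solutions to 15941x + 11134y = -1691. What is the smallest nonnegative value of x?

493

gcd(15941, 11134):
  15941 = 1·11134 + 4807
  11134 = 2·4807 + 1520
  4807 = 3·1520 + 247
  1520 = 6·247 + 38
  247 = 6·38 + 19
  38 = 2·19
so gcd(15941, 11134) = 19.
19 divides -1691, so solutions exist.
Back-substitute for Bézout coefficients:
  19 = 247 - 6·38
  ... = 15941·(271) + 11134·(-388)
Scale by -1691/19 = -89: (x₀, y₀) = (-24119, 34532).
General solution: x = -24119 + 586t, y = 34532 - 839t for integer t.
x ≥ 0: smallest is -24119 mod 586 = 493 (at t = 42), with y = -706.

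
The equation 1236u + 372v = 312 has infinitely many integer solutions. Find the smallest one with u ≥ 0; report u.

15

gcd(1236, 372) = 12.
12 divides 312, so solutions exist.
By Bézout, 1236·(-3) + 372·(10) = 12.
Scale by 312/12 = 26: (u₀, v₀) = (-78, 260).
General solution: u = -78 + 31t, v = 260 - 103t for integer t.
u ≥ 0: smallest is -78 mod 31 = 15 (at t = 3), with v = -49.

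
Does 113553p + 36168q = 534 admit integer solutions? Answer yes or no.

gcd(113553, 36168) = 33.
33 does not divide 534 (remainder 6), so no integer solutions.

no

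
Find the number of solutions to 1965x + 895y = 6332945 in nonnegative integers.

18

gcd(1965, 895) = 5.
By Bézout, 1965*(-46) + 895*(101) = 5.
One solution: (153, 6740).
General: x = 153 + 179t, y = 6740 - 393t.
x ≥ 0 ⇒ t ≥ 0; y ≥ 0 ⇒ t ≤ 17. So t ∈ [0, 17]: 18 solutions.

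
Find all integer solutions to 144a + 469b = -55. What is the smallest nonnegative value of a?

296

gcd(469, 144) = 1  (469 = 3·144 + 37, 144 = 3·37 + 33, 37 = 1·33 + 4, 33 = 8·4 + 1, 4 = 4·1).
1 divides -55, so solutions exist.
Back-substituting, 144·(114) + 469·(-35) = 1.
Scale by -55/1 = -55: (a₀, b₀) = (-6270, 1925).
General solution: a = -6270 + 469t, b = 1925 - 144t for integer t.
a ≥ 0: smallest is -6270 mod 469 = 296 (at t = 14), with b = -91.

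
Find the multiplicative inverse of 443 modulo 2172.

1667

gcd(2172, 443) = 1  (2172 = 4×443 + 400, 443 = 1×400 + 43, 400 = 9×43 + 13, 43 = 3×13 + 4, 13 = 3×4 + 1, 4 = 4×1).
Back-substituting, 443×(-505) + 2172×(103) = 1.
So 443×-505 ≡ 1 (mod 2172), and -505 mod 2172 = 1667.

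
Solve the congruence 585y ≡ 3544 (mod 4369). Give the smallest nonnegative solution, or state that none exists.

gcd(4369, 585) = 1.
1 divides 3544, so solutions exist.
By Bézout, 585×(-590) + 4369×(79) = 1.
So 585×(-590) ≡ 1 (mod 4369); multiply by 3544: y ≡ -2090960 (mod 4369).
Smallest nonnegative: y = -2090960 mod 4369 = 1791.

1791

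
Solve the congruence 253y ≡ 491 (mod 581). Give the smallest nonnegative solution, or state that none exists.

gcd(581, 253):
  581 = 2*253 + 75
  253 = 3*75 + 28
  75 = 2*28 + 19
  28 = 1*19 + 9
  19 = 2*9 + 1
  9 = 9*1
so gcd(581, 253) = 1.
1 divides 491, so solutions exist.
Back-substitute for Bézout coefficients:
  1 = 19 - 2*9
  ... = 253*(-62) + 581*(27)
So 253*(-62) ≡ 1 (mod 581); multiply by 491: y ≡ -30442 (mod 581).
Smallest nonnegative: y = -30442 mod 581 = 351.

351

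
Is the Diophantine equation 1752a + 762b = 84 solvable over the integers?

yes

gcd(1752, 762) = 6  (1752 = 2*762 + 228, 762 = 3*228 + 78, 228 = 2*78 + 72, 78 = 1*72 + 6, 72 = 12*6).
6 divides 84, so integer solutions exist.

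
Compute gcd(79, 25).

1

gcd(79, 25):
  79 = 3*25 + 4
  25 = 6*4 + 1
  4 = 4*1
so gcd(79, 25) = 1.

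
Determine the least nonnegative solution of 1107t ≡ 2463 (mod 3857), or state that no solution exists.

gcd(3857, 1107):
  3857 = 3×1107 + 536
  1107 = 2×536 + 35
  536 = 15×35 + 11
  35 = 3×11 + 2
  11 = 5×2 + 1
  2 = 2×1
so gcd(3857, 1107) = 1.
1 divides 2463, so solutions exist.
Back-substitute for Bézout coefficients:
  1 = 11 - 5×2
  ... = 1107×(-1763) + 3857×(506)
So 1107×(-1763) ≡ 1 (mod 3857); multiply by 2463: t ≡ -4342269 (mod 3857).
Smallest nonnegative: t = -4342269 mod 3857 = 713.

713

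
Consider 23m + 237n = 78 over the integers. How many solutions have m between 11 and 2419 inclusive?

11

gcd(237, 23):
  237 = 10·23 + 7
  23 = 3·7 + 2
  7 = 3·2 + 1
  2 = 2·1
so gcd(237, 23) = 1.
Back-substitute for Bézout coefficients:
  1 = 7 - 3·2
  ... = 23·(-103) + 237·(10)
Scale by 78: particular solution (-8034, 780); reduce m mod 237: (24, -2).
General solution: m = 24 + 237t, n = -2 - 23t for integer t.
11 ≤ 24 + 237t ≤ 2419 gives t ∈ [0, 10], which is 11 values.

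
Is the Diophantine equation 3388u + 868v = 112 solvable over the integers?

yes

gcd(3388, 868) = 28  (3388 = 3·868 + 784, 868 = 1·784 + 84, 784 = 9·84 + 28, 84 = 3·28).
28 divides 112, so integer solutions exist.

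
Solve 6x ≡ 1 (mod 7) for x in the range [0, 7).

6

gcd(7, 6) = 1  (7 = 1*6 + 1, 6 = 6*1).
Back-substituting, 6*(-1) + 7*(1) = 1.
So 6*-1 ≡ 1 (mod 7), and -1 mod 7 = 6.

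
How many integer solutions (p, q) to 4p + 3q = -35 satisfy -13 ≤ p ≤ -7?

gcd(4, 3) = 1  (4 = 1·3 + 1, 3 = 3·1).
Back-substituting, 4·(1) + 3·(-1) = 1.
Scale by -35: particular solution (-35, 35); reduce p mod 3: (1, -13).
General solution: p = 1 + 3t, q = -13 - 4t for integer t.
-13 ≤ 1 + 3t ≤ -7 gives t ∈ [-4, -3], which is 2 values.

2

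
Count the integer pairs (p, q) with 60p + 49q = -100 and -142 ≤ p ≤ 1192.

gcd(60, 49):
  60 = 1×49 + 11
  49 = 4×11 + 5
  11 = 2×5 + 1
  5 = 5×1
so gcd(60, 49) = 1.
Back-substitute for Bézout coefficients:
  1 = 11 - 2×5
  ... = 60×(9) + 49×(-11)
Scale by -100: particular solution (-900, 1100); reduce p mod 49: (31, -40).
General solution: p = 31 + 49t, q = -40 - 60t for integer t.
-142 ≤ 31 + 49t ≤ 1192 gives t ∈ [-3, 23], which is 27 values.

27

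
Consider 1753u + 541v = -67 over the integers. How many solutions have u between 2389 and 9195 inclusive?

gcd(1753, 541) = 1  (1753 = 3*541 + 130, 541 = 4*130 + 21, 130 = 6*21 + 4, 21 = 5*4 + 1, 4 = 4*1).
Back-substituting, 1753*(-129) + 541*(418) = 1.
Scale by -67: particular solution (8643, -28006); reduce u mod 541: (528, -1711).
General solution: u = 528 + 541t, v = -1711 - 1753t for integer t.
2389 ≤ 528 + 541t ≤ 9195 gives t ∈ [4, 16], which is 13 values.

13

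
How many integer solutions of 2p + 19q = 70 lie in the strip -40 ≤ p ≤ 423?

gcd(19, 2):
  19 = 9×2 + 1
  2 = 2×1
so gcd(19, 2) = 1.
Back-substitute for Bézout coefficients:
  1 = 19 - 9×2
  ... = 2×(-9) + 19×(1)
Scale by 70: particular solution (-630, 70); reduce p mod 19: (16, 2).
General solution: p = 16 + 19t, q = 2 - 2t for integer t.
-40 ≤ 16 + 19t ≤ 423 gives t ∈ [-2, 21], which is 24 values.

24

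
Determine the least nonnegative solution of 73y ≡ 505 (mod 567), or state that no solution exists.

gcd(567, 73):
  567 = 7×73 + 56
  73 = 1×56 + 17
  56 = 3×17 + 5
  17 = 3×5 + 2
  5 = 2×2 + 1
  2 = 2×1
so gcd(567, 73) = 1.
1 divides 505, so solutions exist.
Back-substitute for Bézout coefficients:
  1 = 5 - 2×2
  ... = 73×(-233) + 567×(30)
So 73×(-233) ≡ 1 (mod 567); multiply by 505: y ≡ -117665 (mod 567).
Smallest nonnegative: y = -117665 mod 567 = 271.

271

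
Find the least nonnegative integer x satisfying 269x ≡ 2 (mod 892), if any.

766

gcd(892, 269) = 1.
1 divides 2, so solutions exist.
By Bézout, 269*(-63) + 892*(19) = 1.
So 269*(-63) ≡ 1 (mod 892); multiply by 2: x ≡ -126 (mod 892).
Smallest nonnegative: x = -126 mod 892 = 766.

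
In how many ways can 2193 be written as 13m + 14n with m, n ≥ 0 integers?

gcd(14, 13) = 1.
By Bézout, 13·(-1) + 14·(1) = 1.
One solution: (5, 152).
General: m = 5 + 14t, n = 152 - 13t.
m ≥ 0 ⇒ t ≥ 0; n ≥ 0 ⇒ t ≤ 11. So t ∈ [0, 11]: 12 solutions.

12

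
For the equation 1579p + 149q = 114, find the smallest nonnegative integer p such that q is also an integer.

13

gcd(1579, 149) = 1  (1579 = 10·149 + 89, 149 = 1·89 + 60, 89 = 1·60 + 29, 60 = 2·29 + 2, 29 = 14·2 + 1, 2 = 2·1).
1 divides 114, so solutions exist.
Back-substituting, 1579·(72) + 149·(-763) = 1.
Scale by 114/1 = 114: (p₀, q₀) = (8208, -86982).
General solution: p = 8208 + 149t, q = -86982 - 1579t for integer t.
p ≥ 0: smallest is 8208 mod 149 = 13 (at t = -55), with q = -137.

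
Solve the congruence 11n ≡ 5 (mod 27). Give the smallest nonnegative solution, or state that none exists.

25

gcd(27, 11):
  27 = 2×11 + 5
  11 = 2×5 + 1
  5 = 5×1
so gcd(27, 11) = 1.
1 divides 5, so solutions exist.
Back-substitute for Bézout coefficients:
  1 = 11 - 2×5
  ... = 11×(5) + 27×(-2)
So 11×(5) ≡ 1 (mod 27); multiply by 5: n ≡ 25 (mod 27).
Smallest nonnegative: n = 25 mod 27 = 25.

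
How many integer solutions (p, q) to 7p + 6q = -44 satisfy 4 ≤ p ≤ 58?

gcd(7, 6) = 1.
By Bézout, 7*(1) + 6*(-1) = 1.
Particular solution: (4, -12).
General solution: p = 4 + 6t, q = -12 - 7t for integer t.
4 ≤ 4 + 6t ≤ 58 gives t ∈ [0, 9], which is 10 values.

10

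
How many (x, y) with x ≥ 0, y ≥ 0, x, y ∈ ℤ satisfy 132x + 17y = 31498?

14

gcd(132, 17) = 1  (132 = 7·17 + 13, 17 = 1·13 + 4, 13 = 3·4 + 1, 4 = 4·1).
Back-substituting, 132·(4) + 17·(-31) = 1.
Scale by 31498: one solution is (125992, -976438). Reduce x mod 17: (5, 1814).
General: x = 5 + 17t, y = 1814 - 132t.
x ≥ 0 ⇒ t ≥ 0; y ≥ 0 ⇒ t ≤ 13. So t ∈ [0, 13]: 14 solutions.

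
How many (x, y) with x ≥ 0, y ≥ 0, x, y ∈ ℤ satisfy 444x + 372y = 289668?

21

gcd(444, 372) = 12.
By Bézout, 444·(-5) + 372·(6) = 12.
One solution: (19, 756).
General: x = 19 + 31t, y = 756 - 37t.
x ≥ 0 ⇒ t ≥ 0; y ≥ 0 ⇒ t ≤ 20. So t ∈ [0, 20]: 21 solutions.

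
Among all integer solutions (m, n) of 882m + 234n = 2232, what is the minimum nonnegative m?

2

gcd(882, 234) = 18  (882 = 3·234 + 180, 234 = 1·180 + 54, 180 = 3·54 + 18, 54 = 3·18).
18 divides 2232, so solutions exist.
Back-substituting, 882·(4) + 234·(-15) = 18.
Scale by 2232/18 = 124: (m₀, n₀) = (496, -1860).
General solution: m = 496 + 13t, n = -1860 - 49t for integer t.
m ≥ 0: smallest is 496 mod 13 = 2 (at t = -38), with n = 2.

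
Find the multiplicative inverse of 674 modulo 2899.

357

gcd(2899, 674):
  2899 = 4*674 + 203
  674 = 3*203 + 65
  203 = 3*65 + 8
  65 = 8*8 + 1
  8 = 8*1
so gcd(2899, 674) = 1.
Back-substitute for Bézout coefficients:
  1 = 65 - 8*8
  ... = 674*(357) + 2899*(-83)
So 674*357 ≡ 1 (mod 2899), and 357 mod 2899 = 357.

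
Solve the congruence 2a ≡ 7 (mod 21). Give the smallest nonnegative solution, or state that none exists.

14

gcd(21, 2) = 1.
1 divides 7, so solutions exist.
By Bézout, 2×(-10) + 21×(1) = 1.
So 2×(-10) ≡ 1 (mod 21); multiply by 7: a ≡ -70 (mod 21).
Smallest nonnegative: a = -70 mod 21 = 14.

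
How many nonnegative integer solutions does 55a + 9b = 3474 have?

8

gcd(55, 9) = 1.
By Bézout, 55×(1) + 9×(-6) = 1.
One solution: (0, 386).
General: a = 0 + 9t, b = 386 - 55t.
a ≥ 0 ⇒ t ≥ 0; b ≥ 0 ⇒ t ≤ 7. So t ∈ [0, 7]: 8 solutions.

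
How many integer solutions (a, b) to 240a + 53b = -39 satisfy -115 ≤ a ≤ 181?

gcd(240, 53) = 1  (240 = 4×53 + 28, 53 = 1×28 + 25, 28 = 1×25 + 3, 25 = 8×3 + 1, 3 = 3×1).
Back-substituting, 240×(-17) + 53×(77) = 1.
Scale by -39: particular solution (663, -3003); reduce a mod 53: (27, -123).
General solution: a = 27 + 53t, b = -123 - 240t for integer t.
-115 ≤ 27 + 53t ≤ 181 gives t ∈ [-2, 2], which is 5 values.

5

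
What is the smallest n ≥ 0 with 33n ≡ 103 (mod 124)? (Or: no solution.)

67

gcd(124, 33) = 1.
1 divides 103, so solutions exist.
By Bézout, 33·(-15) + 124·(4) = 1.
So 33·(-15) ≡ 1 (mod 124); multiply by 103: n ≡ -1545 (mod 124).
Smallest nonnegative: n = -1545 mod 124 = 67.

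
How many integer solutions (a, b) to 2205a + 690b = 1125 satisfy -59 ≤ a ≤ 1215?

gcd(2205, 690) = 15.
By Bézout, 2205*(-5) + 690*(16) = 15.
Particular solution: (39, -123).
General solution: a = 39 + 46t, b = -123 - 147t for integer t.
-59 ≤ 39 + 46t ≤ 1215 gives t ∈ [-2, 25], which is 28 values.

28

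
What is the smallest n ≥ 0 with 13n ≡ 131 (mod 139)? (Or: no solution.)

117

gcd(139, 13) = 1.
1 divides 131, so solutions exist.
By Bézout, 13×(-32) + 139×(3) = 1.
So 13×(-32) ≡ 1 (mod 139); multiply by 131: n ≡ -4192 (mod 139).
Smallest nonnegative: n = -4192 mod 139 = 117.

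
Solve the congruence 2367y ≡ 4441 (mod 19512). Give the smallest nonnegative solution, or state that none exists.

gcd(19512, 2367) = 9.
9 does not divide 4441, so the congruence has no solution.

no solution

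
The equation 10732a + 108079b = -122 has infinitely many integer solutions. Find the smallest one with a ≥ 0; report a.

gcd(108079, 10732):
  108079 = 10×10732 + 759
  10732 = 14×759 + 106
  759 = 7×106 + 17
  106 = 6×17 + 4
  17 = 4×4 + 1
  4 = 4×1
so gcd(108079, 10732) = 1.
1 divides -122, so solutions exist.
Back-substitute for Bézout coefficients:
  1 = 17 - 4×4
  ... = 10732×(-25489) + 108079×(2531)
Scale by -122/1 = -122: (a₀, b₀) = (3109658, -308782).
General solution: a = 3109658 + 108079t, b = -308782 - 10732t for integer t.
a ≥ 0: smallest is 3109658 mod 108079 = 83446 (at t = -28), with b = -8286.

83446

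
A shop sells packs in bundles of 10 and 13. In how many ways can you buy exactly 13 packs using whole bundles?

Need nonnegative integers with 10j + 13k = 13.
gcd(10, 13) = 1, and 10·(4) + 13·(-3) = 1.
So (j₀, k₀) = (52, -39); general j = 52 + 13t, k = -39 - 10t.
j ≥ 0 ⇒ t ≥ -4; k ≥ 0 ⇒ t ≤ -4. That's 1 value of t.

1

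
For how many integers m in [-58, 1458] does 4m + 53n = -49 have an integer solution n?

gcd(53, 4) = 1.
By Bézout, 4·(-13) + 53·(1) = 1.
Particular solution: (1, -1).
General solution: m = 1 + 53t, n = -1 - 4t for integer t.
-58 ≤ 1 + 53t ≤ 1458 gives t ∈ [-1, 27], which is 29 values.

29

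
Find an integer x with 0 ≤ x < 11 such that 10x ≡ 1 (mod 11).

gcd(11, 10):
  11 = 1·10 + 1
  10 = 10·1
so gcd(11, 10) = 1.
Back-substitute for Bézout coefficients:
  1 = 11 - 1·10
  ... = 10·(-1) + 11·(1)
So 10·-1 ≡ 1 (mod 11), and -1 mod 11 = 10.

10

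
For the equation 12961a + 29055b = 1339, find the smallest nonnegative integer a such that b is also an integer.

1789

gcd(29055, 12961):
  29055 = 2×12961 + 3133
  12961 = 4×3133 + 429
  3133 = 7×429 + 130
  429 = 3×130 + 39
  130 = 3×39 + 13
  39 = 3×13
so gcd(29055, 12961) = 13.
13 divides 1339, so solutions exist.
Back-substitute for Bézout coefficients:
  13 = 130 - 3×39
  ... = 12961×(-677) + 29055×(302)
Scale by 1339/13 = 103: (a₀, b₀) = (-69731, 31106).
General solution: a = -69731 + 2235t, b = 31106 - 997t for integer t.
a ≥ 0: smallest is -69731 mod 2235 = 1789 (at t = 32), with b = -798.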